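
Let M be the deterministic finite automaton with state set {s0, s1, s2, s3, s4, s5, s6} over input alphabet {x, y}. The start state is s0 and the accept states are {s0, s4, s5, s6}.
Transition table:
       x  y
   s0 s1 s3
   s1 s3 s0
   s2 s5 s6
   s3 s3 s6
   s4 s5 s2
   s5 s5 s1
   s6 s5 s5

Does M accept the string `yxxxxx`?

rejected

s0 --y--> s3
s3 --x--> s3
s3 --x--> s3
s3 --x--> s3
s3 --x--> s3
s3 --x--> s3
End in state s3, which is not an accepting state.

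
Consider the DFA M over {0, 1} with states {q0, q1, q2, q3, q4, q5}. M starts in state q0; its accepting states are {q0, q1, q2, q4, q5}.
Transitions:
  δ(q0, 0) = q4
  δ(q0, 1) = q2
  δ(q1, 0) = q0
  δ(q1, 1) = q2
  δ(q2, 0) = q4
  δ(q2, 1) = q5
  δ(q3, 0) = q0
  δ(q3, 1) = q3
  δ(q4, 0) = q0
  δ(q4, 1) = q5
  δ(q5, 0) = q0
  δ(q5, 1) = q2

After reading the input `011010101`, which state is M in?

q5

q0 --0--> q4
q4 --1--> q5
q5 --1--> q2
q2 --0--> q4
q4 --1--> q5
q5 --0--> q0
q0 --1--> q2
q2 --0--> q4
q4 --1--> q5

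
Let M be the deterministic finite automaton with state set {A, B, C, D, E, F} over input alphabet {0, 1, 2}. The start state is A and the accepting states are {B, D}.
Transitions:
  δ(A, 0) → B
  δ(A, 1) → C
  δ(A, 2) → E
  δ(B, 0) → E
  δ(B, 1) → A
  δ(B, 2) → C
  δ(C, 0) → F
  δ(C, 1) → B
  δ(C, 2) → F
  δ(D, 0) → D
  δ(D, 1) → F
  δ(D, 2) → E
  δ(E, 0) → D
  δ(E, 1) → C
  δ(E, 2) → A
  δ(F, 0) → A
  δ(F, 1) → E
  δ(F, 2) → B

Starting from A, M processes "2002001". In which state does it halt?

A --2--> E
E --0--> D
D --0--> D
D --2--> E
E --0--> D
D --0--> D
D --1--> F

F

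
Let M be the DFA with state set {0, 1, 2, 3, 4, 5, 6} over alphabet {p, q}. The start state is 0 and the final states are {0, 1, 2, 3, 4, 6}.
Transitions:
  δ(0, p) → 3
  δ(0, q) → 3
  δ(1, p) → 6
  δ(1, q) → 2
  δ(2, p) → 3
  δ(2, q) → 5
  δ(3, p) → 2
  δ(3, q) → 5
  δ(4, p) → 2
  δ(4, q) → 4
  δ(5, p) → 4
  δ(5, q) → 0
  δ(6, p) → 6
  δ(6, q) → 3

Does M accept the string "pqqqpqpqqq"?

0 --p--> 3
3 --q--> 5
5 --q--> 0
0 --q--> 3
3 --p--> 2
2 --q--> 5
5 --p--> 4
4 --q--> 4
4 --q--> 4
4 --q--> 4
End in state 4, which is an accepting state.

accepted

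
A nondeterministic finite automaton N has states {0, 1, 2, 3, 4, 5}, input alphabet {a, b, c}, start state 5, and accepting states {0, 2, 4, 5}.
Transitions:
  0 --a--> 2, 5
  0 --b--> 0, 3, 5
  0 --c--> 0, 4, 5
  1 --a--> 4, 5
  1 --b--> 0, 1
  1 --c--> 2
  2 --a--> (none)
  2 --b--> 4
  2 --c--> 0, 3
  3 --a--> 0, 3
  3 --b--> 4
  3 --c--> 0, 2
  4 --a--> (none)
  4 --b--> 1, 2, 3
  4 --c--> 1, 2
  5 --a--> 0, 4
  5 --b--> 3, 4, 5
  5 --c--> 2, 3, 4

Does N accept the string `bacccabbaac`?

Start: {5}
read b: {3, 4, 5}
read a: {0, 3, 4}
read c: {0, 1, 2, 4, 5}
read c: {0, 1, 2, 3, 4, 5}
read c: {0, 1, 2, 3, 4, 5}
read a: {0, 2, 3, 4, 5}
read b: {0, 1, 2, 3, 4, 5}
read b: {0, 1, 2, 3, 4, 5}
read a: {0, 2, 3, 4, 5}
read a: {0, 2, 3, 4, 5}
read c: {0, 1, 2, 3, 4, 5}
Reachable ∩ accepting = {0, 2, 4, 5} — nonempty.

accepted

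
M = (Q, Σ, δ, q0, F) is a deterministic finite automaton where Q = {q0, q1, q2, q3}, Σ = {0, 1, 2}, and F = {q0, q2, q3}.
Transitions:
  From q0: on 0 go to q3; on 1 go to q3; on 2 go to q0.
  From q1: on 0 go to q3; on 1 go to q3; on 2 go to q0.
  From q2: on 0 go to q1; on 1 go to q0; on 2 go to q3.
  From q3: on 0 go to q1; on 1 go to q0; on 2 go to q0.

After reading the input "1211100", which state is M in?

q0 --1--> q3
q3 --2--> q0
q0 --1--> q3
q3 --1--> q0
q0 --1--> q3
q3 --0--> q1
q1 --0--> q3

q3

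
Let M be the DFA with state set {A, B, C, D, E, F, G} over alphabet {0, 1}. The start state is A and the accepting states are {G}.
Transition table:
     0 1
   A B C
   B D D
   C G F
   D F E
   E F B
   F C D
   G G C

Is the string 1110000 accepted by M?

accepted

A --1--> C
C --1--> F
F --1--> D
D --0--> F
F --0--> C
C --0--> G
G --0--> G
End in state G, which is an accepting state.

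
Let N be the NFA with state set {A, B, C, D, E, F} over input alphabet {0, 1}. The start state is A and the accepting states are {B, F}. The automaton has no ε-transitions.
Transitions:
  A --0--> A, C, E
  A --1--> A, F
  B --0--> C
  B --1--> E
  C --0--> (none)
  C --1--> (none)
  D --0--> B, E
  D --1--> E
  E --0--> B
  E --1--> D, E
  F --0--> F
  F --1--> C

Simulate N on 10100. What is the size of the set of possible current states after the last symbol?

Start: {A}
read 1: {A, F}
read 0: {A, C, E, F}
read 1: {A, C, D, E, F}
read 0: {A, B, C, E, F}
read 0: {A, B, C, E, F}
Final reachable set {A, B, C, E, F} has 5 states.

5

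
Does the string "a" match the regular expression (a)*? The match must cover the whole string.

Split into 1 piece a; each matches a.

yes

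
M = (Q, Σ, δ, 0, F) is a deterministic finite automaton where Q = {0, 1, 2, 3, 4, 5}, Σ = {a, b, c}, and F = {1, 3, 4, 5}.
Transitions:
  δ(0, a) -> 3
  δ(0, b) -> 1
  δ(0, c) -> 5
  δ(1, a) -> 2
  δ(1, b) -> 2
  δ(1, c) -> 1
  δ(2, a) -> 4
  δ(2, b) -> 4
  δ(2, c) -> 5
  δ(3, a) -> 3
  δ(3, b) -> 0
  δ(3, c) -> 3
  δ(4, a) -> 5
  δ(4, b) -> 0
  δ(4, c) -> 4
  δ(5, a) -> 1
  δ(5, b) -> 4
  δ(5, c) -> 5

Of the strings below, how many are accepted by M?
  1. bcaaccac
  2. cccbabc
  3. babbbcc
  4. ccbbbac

bcaaccac: accepted
cccbabc: accepted
babbbcc: accepted
ccbbbac: accepted

4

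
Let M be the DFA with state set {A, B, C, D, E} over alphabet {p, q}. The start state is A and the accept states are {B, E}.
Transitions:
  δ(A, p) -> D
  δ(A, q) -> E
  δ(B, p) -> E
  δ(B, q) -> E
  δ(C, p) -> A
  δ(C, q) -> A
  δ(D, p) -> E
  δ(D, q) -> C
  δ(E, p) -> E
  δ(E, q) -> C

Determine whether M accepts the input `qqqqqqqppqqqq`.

A --q--> E
E --q--> C
C --q--> A
A --q--> E
E --q--> C
C --q--> A
A --q--> E
E --p--> E
E --p--> E
E --q--> C
C --q--> A
A --q--> E
E --q--> C
End in state C, which is not an accepting state.

rejected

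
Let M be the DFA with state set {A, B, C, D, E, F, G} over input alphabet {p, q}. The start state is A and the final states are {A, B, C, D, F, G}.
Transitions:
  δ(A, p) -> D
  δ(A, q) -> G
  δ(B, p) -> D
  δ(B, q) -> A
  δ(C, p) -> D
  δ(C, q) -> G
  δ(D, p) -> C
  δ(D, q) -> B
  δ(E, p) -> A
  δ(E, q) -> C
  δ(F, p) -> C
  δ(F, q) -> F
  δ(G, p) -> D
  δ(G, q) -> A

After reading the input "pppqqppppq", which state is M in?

G

A --p--> D
D --p--> C
C --p--> D
D --q--> B
B --q--> A
A --p--> D
D --p--> C
C --p--> D
D --p--> C
C --q--> G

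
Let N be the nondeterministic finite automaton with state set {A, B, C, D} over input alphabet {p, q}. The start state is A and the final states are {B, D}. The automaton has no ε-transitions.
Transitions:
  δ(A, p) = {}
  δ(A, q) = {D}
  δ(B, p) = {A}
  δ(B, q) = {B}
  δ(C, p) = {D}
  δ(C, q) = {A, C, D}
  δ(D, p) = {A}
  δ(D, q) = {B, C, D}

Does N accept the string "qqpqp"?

Start: {A}
read q: {D}
read q: {B, C, D}
read p: {A, D}
read q: {B, C, D}
read p: {A, D}
Reachable ∩ accepting = {D} — nonempty.

accepted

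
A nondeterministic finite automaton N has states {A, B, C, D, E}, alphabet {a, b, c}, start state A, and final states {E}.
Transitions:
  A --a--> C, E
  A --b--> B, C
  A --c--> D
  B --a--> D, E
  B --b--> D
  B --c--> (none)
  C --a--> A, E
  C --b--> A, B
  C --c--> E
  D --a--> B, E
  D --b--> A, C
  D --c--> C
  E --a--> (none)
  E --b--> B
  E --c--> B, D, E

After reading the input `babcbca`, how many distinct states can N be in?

Start: {A}
read b: {B, C}
read a: {A, D, E}
read b: {A, B, C}
read c: {D, E}
read b: {A, B, C}
read c: {D, E}
read a: {B, E}
Final reachable set {B, E} has 2 states.

2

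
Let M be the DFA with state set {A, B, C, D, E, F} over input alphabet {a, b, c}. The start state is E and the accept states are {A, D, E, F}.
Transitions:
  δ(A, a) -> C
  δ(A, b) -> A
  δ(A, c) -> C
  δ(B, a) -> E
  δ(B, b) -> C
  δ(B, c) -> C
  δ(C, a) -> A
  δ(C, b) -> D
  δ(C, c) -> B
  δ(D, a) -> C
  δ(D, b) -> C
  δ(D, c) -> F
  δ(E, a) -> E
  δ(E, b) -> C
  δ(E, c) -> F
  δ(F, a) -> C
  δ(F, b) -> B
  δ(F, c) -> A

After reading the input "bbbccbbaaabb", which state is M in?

E --b--> C
C --b--> D
D --b--> C
C --c--> B
B --c--> C
C --b--> D
D --b--> C
C --a--> A
A --a--> C
C --a--> A
A --b--> A
A --b--> A

A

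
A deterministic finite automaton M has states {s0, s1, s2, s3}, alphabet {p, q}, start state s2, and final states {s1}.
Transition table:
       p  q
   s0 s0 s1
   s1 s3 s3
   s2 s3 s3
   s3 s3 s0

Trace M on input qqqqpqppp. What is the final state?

s0

s2 --q--> s3
s3 --q--> s0
s0 --q--> s1
s1 --q--> s3
s3 --p--> s3
s3 --q--> s0
s0 --p--> s0
s0 --p--> s0
s0 --p--> s0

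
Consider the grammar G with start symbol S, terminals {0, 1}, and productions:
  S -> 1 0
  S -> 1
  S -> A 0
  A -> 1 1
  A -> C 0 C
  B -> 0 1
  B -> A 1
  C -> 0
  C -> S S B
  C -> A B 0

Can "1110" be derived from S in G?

no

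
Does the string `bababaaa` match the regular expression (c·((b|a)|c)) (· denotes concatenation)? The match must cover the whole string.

no

No split of bababaaa into u·v has c matching u and ((b|a)|c) matching v.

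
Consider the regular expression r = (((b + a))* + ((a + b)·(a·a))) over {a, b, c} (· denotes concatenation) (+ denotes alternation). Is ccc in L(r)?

no

Neither ((b+a))* nor ((a+b)·(a·a)) matches ccc.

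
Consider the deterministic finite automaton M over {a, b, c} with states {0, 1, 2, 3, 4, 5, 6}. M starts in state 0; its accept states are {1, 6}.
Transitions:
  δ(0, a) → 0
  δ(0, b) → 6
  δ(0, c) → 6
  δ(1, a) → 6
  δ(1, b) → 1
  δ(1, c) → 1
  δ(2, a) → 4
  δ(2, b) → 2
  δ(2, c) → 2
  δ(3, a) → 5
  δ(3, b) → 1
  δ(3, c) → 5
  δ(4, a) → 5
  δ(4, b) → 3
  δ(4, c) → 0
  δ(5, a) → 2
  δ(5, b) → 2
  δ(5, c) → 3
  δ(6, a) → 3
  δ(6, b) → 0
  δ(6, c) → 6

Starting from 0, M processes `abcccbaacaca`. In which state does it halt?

2

0 --a--> 0
0 --b--> 6
6 --c--> 6
6 --c--> 6
6 --c--> 6
6 --b--> 0
0 --a--> 0
0 --a--> 0
0 --c--> 6
6 --a--> 3
3 --c--> 5
5 --a--> 2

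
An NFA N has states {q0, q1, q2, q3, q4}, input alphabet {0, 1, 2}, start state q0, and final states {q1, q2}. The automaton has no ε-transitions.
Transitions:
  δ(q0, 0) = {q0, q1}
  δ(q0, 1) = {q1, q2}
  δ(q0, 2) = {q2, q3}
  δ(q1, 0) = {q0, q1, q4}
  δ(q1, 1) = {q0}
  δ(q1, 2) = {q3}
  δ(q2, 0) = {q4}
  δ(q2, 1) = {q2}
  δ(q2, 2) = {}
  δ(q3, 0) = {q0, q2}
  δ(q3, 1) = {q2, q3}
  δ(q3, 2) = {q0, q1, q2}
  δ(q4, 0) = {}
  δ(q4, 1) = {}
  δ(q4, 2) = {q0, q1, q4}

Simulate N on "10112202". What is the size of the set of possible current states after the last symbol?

Start: {q0}
read 1: {q1, q2}
read 0: {q0, q1, q4}
read 1: {q0, q1, q2}
read 1: {q0, q1, q2}
read 2: {q2, q3}
read 2: {q0, q1, q2}
read 0: {q0, q1, q4}
read 2: {q0, q1, q2, q3, q4}
Final reachable set {q0, q1, q2, q3, q4} has 5 states.

5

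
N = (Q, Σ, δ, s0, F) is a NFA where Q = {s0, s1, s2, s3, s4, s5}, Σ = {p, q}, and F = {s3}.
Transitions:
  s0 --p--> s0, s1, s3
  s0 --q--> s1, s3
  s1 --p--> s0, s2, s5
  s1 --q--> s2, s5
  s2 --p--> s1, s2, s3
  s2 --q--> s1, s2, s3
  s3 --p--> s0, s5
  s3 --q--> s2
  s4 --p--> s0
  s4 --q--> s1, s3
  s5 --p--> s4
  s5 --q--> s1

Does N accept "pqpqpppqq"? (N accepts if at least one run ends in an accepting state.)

Start: {s0}
read p: {s0, s1, s3}
read q: {s1, s2, s3, s5}
read p: {s0, s1, s2, s3, s4, s5}
read q: {s1, s2, s3, s5}
read p: {s0, s1, s2, s3, s4, s5}
read p: {s0, s1, s2, s3, s4, s5}
read p: {s0, s1, s2, s3, s4, s5}
read q: {s1, s2, s3, s5}
read q: {s1, s2, s3, s5}
Reachable ∩ accepting = {s3} — nonempty.

accepted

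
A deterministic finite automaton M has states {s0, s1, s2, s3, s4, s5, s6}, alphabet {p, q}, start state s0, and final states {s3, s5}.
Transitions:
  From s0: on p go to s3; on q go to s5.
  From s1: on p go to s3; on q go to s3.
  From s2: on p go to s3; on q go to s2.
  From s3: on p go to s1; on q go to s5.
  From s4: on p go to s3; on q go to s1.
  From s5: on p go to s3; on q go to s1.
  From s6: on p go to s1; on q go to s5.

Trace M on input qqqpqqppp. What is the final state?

s0 --q--> s5
s5 --q--> s1
s1 --q--> s3
s3 --p--> s1
s1 --q--> s3
s3 --q--> s5
s5 --p--> s3
s3 --p--> s1
s1 --p--> s3

s3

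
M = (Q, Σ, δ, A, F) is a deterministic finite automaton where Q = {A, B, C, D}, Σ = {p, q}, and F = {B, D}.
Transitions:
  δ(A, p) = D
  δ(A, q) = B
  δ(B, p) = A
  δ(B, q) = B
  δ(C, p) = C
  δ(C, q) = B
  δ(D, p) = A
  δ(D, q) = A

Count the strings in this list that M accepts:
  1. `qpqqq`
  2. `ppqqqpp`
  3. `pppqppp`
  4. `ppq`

4

`qpqqq`: accepted
`ppqqqpp`: accepted
`pppqppp`: accepted
`ppq`: accepted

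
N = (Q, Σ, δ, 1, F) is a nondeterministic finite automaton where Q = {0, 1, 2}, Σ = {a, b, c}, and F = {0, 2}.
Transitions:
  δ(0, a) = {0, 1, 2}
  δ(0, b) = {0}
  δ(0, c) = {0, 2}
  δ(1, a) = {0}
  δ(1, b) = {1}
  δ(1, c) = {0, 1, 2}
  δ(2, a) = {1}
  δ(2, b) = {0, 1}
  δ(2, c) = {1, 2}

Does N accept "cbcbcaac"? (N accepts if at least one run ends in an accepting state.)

accepted

Start: {1}
read c: {0, 1, 2}
read b: {0, 1}
read c: {0, 1, 2}
read b: {0, 1}
read c: {0, 1, 2}
read a: {0, 1, 2}
read a: {0, 1, 2}
read c: {0, 1, 2}
Reachable ∩ accepting = {0, 2} — nonempty.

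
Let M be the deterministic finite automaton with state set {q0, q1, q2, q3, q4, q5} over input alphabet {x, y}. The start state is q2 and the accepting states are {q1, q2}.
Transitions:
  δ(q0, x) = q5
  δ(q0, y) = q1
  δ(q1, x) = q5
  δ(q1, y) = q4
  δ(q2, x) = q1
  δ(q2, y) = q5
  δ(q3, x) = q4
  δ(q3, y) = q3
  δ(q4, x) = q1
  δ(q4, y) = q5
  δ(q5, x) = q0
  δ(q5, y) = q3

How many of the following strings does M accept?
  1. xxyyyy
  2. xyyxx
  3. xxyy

xxyyyy: rejected
xyyxx: rejected
xxyy: rejected

0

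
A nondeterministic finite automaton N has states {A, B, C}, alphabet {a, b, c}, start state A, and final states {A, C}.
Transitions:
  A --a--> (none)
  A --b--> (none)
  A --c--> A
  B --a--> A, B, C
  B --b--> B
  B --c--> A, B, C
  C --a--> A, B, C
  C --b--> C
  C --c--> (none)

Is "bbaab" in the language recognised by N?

Start: {A}
read b: {}
The reachable set is empty and stays empty for the remaining 4 symbols.
Reachable ∩ accepting = {} — empty.

rejected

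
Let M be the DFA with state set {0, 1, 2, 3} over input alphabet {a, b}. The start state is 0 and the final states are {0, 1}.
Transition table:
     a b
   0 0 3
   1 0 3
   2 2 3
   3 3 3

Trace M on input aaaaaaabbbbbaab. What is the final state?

3

0 --a--> 0
0 --a--> 0
0 --a--> 0
0 --a--> 0
0 --a--> 0
0 --a--> 0
0 --a--> 0
0 --b--> 3
3 --b--> 3
3 --b--> 3
3 --b--> 3
3 --b--> 3
3 --a--> 3
3 --a--> 3
3 --b--> 3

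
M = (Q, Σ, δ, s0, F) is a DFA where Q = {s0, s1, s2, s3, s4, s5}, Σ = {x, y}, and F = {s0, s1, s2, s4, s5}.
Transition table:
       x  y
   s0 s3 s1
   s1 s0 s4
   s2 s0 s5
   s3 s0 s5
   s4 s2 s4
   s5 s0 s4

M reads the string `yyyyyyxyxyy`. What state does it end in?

s4

s0 --y--> s1
s1 --y--> s4
s4 --y--> s4
s4 --y--> s4
s4 --y--> s4
s4 --y--> s4
s4 --x--> s2
s2 --y--> s5
s5 --x--> s0
s0 --y--> s1
s1 --y--> s4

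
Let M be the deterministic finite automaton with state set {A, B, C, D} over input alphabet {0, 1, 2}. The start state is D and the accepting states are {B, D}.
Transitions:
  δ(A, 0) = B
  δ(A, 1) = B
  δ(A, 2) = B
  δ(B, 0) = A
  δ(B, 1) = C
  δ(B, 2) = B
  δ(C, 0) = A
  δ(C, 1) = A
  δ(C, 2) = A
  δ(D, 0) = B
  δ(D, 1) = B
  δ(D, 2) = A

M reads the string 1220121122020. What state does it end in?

D --1--> B
B --2--> B
B --2--> B
B --0--> A
A --1--> B
B --2--> B
B --1--> C
C --1--> A
A --2--> B
B --2--> B
B --0--> A
A --2--> B
B --0--> A

A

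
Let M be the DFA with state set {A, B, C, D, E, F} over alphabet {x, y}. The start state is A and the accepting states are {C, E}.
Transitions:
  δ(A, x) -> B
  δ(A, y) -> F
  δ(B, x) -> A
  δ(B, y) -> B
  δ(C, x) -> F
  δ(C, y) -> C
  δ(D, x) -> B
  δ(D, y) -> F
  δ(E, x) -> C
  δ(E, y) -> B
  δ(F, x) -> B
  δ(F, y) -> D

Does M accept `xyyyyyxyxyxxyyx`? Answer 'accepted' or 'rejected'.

rejected

A --x--> B
B --y--> B
B --y--> B
B --y--> B
B --y--> B
B --y--> B
B --x--> A
A --y--> F
F --x--> B
B --y--> B
B --x--> A
A --x--> B
B --y--> B
B --y--> B
B --x--> A
End in state A, which is not an accepting state.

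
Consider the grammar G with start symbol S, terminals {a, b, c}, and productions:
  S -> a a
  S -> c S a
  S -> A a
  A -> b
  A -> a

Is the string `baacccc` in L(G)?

no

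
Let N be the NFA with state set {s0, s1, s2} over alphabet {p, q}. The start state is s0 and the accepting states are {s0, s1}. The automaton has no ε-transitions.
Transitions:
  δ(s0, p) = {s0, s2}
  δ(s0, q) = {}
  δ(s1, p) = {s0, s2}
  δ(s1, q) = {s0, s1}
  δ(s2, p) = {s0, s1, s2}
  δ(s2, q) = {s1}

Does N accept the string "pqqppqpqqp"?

Start: {s0}
read p: {s0, s2}
read q: {s1}
read q: {s0, s1}
read p: {s0, s2}
read p: {s0, s1, s2}
read q: {s0, s1}
read p: {s0, s2}
read q: {s1}
read q: {s0, s1}
read p: {s0, s2}
Reachable ∩ accepting = {s0} — nonempty.

accepted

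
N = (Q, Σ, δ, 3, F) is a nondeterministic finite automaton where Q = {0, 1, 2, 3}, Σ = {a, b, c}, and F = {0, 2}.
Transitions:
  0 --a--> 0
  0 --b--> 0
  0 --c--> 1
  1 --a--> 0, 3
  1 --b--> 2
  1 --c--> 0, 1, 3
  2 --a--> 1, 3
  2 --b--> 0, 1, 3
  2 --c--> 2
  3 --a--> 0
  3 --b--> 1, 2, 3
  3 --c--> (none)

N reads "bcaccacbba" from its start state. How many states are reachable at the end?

Start: {3}
read b: {1, 2, 3}
read c: {0, 1, 2, 3}
read a: {0, 1, 3}
read c: {0, 1, 3}
read c: {0, 1, 3}
read a: {0, 3}
read c: {1}
read b: {2}
read b: {0, 1, 3}
read a: {0, 3}
Final reachable set {0, 3} has 2 states.

2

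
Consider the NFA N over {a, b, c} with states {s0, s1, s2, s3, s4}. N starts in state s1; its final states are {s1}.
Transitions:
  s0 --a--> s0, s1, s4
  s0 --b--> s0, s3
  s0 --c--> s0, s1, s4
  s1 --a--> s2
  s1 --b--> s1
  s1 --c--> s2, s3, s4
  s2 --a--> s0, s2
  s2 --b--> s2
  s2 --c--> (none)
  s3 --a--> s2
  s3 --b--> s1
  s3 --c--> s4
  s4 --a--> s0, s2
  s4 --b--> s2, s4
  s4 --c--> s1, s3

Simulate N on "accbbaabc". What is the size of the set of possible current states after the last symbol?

Start: {s1}
read a: {s2}
read c: {}
The reachable set is empty and stays empty for the remaining 7 symbols.
Final reachable set {} has 0 states.

0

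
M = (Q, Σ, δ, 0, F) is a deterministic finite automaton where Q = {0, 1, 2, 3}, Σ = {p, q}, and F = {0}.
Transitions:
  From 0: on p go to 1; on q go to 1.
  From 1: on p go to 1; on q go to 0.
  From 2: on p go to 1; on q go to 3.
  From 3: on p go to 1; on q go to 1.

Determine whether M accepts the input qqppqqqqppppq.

accepted

0 --q--> 1
1 --q--> 0
0 --p--> 1
1 --p--> 1
1 --q--> 0
0 --q--> 1
1 --q--> 0
0 --q--> 1
1 --p--> 1
1 --p--> 1
1 --p--> 1
1 --p--> 1
1 --q--> 0
End in state 0, which is an accepting state.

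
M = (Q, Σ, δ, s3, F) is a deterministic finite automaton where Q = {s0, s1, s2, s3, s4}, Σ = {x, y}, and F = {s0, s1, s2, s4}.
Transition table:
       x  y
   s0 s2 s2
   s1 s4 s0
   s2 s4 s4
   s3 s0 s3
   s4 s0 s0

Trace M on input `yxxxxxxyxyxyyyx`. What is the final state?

s2

s3 --y--> s3
s3 --x--> s0
s0 --x--> s2
s2 --x--> s4
s4 --x--> s0
s0 --x--> s2
s2 --x--> s4
s4 --y--> s0
s0 --x--> s2
s2 --y--> s4
s4 --x--> s0
s0 --y--> s2
s2 --y--> s4
s4 --y--> s0
s0 --x--> s2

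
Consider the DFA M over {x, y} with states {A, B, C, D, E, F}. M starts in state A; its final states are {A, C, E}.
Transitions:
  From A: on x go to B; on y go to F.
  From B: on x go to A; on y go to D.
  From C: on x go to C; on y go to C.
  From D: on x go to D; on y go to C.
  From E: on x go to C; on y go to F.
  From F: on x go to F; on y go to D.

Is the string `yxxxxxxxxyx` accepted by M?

rejected

A --y--> F
F --x--> F
F --x--> F
F --x--> F
F --x--> F
F --x--> F
F --x--> F
F --x--> F
F --x--> F
F --y--> D
D --x--> D
End in state D, which is not an accepting state.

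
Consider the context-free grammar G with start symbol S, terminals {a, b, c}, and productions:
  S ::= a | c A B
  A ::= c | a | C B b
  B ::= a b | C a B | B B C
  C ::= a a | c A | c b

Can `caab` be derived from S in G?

yes

S ⇒ cAB ⇒ caB ⇒ caab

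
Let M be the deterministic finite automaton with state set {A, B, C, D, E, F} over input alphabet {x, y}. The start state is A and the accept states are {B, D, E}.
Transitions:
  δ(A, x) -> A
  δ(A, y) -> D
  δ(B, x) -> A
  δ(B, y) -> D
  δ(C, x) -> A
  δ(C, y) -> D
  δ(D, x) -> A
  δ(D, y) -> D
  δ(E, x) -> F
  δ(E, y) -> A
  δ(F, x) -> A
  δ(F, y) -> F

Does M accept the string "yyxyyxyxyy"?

accepted

A --y--> D
D --y--> D
D --x--> A
A --y--> D
D --y--> D
D --x--> A
A --y--> D
D --x--> A
A --y--> D
D --y--> D
End in state D, which is an accepting state.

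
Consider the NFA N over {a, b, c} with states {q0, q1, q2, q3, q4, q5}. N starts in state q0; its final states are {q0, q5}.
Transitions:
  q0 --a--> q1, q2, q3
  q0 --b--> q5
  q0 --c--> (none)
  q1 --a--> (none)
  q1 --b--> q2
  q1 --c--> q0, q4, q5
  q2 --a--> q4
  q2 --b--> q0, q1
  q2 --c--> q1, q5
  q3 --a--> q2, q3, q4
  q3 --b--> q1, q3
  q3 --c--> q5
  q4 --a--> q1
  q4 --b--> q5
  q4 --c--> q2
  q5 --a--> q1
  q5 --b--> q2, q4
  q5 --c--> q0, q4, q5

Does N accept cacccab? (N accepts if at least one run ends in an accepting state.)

Start: {q0}
read c: {}
The reachable set is empty and stays empty for the remaining 6 symbols.
Reachable ∩ accepting = {} — empty.

rejected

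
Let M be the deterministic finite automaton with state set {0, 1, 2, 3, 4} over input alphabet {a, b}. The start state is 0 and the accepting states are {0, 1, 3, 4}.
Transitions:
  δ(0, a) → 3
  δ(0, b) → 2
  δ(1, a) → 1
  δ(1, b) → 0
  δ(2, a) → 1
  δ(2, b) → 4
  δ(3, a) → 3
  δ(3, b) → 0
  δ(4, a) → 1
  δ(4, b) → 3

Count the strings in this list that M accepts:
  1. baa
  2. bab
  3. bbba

3

baa: accepted
bab: accepted
bbba: accepted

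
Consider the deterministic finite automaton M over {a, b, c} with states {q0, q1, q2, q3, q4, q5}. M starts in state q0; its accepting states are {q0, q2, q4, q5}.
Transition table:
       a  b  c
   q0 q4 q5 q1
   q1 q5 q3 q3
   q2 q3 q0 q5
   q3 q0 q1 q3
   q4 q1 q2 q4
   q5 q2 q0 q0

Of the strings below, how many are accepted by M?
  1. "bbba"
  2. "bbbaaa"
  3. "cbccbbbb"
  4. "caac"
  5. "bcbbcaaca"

"bbba": accepted
"bbbaaa": accepted
"cbccbbbb": rejected
"caac": accepted
"bcbbcaaca": accepted

4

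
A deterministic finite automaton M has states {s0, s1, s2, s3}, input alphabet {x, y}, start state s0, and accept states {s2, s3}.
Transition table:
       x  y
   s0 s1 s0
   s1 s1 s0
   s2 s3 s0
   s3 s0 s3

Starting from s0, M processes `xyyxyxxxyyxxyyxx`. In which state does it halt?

s0 --x--> s1
s1 --y--> s0
s0 --y--> s0
s0 --x--> s1
s1 --y--> s0
s0 --x--> s1
s1 --x--> s1
s1 --x--> s1
s1 --y--> s0
s0 --y--> s0
s0 --x--> s1
s1 --x--> s1
s1 --y--> s0
s0 --y--> s0
s0 --x--> s1
s1 --x--> s1

s1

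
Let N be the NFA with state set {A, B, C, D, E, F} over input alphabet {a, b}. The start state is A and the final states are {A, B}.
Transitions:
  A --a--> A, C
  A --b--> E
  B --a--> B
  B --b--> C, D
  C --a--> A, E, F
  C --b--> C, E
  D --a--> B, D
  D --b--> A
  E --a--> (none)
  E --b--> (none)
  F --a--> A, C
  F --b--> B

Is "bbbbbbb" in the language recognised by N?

rejected

Start: {A}
read b: {E}
read b: {}
The reachable set is empty and stays empty for the remaining 5 symbols.
Reachable ∩ accepting = {} — empty.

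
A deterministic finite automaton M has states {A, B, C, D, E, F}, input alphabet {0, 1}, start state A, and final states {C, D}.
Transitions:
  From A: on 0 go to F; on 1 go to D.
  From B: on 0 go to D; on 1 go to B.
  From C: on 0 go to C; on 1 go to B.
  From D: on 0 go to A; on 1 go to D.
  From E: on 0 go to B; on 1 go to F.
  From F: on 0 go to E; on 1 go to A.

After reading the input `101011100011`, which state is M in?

A --1--> D
D --0--> A
A --1--> D
D --0--> A
A --1--> D
D --1--> D
D --1--> D
D --0--> A
A --0--> F
F --0--> E
E --1--> F
F --1--> A

A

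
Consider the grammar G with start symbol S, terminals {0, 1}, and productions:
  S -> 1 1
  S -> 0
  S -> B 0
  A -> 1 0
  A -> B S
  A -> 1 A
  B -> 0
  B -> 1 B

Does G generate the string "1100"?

S ⇒ B0 ⇒ 1B0 ⇒ 11B0 ⇒ 1100

yes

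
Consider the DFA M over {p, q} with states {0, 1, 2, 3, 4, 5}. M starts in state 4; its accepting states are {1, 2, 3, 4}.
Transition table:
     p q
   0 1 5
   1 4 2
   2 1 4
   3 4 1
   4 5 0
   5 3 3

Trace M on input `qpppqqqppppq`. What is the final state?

1

4 --q--> 0
0 --p--> 1
1 --p--> 4
4 --p--> 5
5 --q--> 3
3 --q--> 1
1 --q--> 2
2 --p--> 1
1 --p--> 4
4 --p--> 5
5 --p--> 3
3 --q--> 1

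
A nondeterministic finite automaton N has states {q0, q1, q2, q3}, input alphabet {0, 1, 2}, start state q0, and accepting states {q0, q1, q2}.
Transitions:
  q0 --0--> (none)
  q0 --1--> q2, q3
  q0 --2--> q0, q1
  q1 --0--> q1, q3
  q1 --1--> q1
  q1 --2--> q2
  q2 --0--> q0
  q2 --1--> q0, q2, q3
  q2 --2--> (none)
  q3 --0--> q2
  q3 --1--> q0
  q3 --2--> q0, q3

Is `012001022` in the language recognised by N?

rejected

Start: {q0}
read 0: {}
The reachable set is empty and stays empty for the remaining 8 symbols.
Reachable ∩ accepting = {} — empty.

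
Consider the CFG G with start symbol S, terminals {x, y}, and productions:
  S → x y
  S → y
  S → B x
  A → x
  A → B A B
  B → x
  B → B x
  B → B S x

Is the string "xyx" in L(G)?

no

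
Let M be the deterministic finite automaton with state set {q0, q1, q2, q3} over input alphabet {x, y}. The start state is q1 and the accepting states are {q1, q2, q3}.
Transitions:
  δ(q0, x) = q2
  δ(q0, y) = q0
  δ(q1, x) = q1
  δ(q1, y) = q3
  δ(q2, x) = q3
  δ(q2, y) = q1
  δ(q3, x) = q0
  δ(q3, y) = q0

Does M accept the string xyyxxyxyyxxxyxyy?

q1 --x--> q1
q1 --y--> q3
q3 --y--> q0
q0 --x--> q2
q2 --x--> q3
q3 --y--> q0
q0 --x--> q2
q2 --y--> q1
q1 --y--> q3
q3 --x--> q0
q0 --x--> q2
q2 --x--> q3
q3 --y--> q0
q0 --x--> q2
q2 --y--> q1
q1 --y--> q3
End in state q3, which is an accepting state.

accepted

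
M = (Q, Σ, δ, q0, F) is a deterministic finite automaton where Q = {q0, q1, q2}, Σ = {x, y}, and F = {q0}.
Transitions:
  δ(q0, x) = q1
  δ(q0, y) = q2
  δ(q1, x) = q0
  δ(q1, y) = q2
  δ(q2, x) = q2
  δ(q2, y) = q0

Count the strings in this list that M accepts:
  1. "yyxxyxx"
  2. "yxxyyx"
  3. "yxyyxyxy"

0

"yyxxyxx": rejected
"yxxyyx": rejected
"yxyyxyxy": rejected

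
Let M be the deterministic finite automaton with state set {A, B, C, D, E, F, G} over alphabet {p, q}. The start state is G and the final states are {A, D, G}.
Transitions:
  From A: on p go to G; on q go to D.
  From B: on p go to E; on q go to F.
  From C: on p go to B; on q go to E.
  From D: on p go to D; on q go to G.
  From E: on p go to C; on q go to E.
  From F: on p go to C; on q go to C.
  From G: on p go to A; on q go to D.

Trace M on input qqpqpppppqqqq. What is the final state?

D

G --q--> D
D --q--> G
G --p--> A
A --q--> D
D --p--> D
D --p--> D
D --p--> D
D --p--> D
D --p--> D
D --q--> G
G --q--> D
D --q--> G
G --q--> D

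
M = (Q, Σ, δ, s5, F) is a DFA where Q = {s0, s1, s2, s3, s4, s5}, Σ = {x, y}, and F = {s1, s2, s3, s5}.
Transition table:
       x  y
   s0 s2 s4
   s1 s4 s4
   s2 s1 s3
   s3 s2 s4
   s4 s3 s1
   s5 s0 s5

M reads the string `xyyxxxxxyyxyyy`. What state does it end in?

s4

s5 --x--> s0
s0 --y--> s4
s4 --y--> s1
s1 --x--> s4
s4 --x--> s3
s3 --x--> s2
s2 --x--> s1
s1 --x--> s4
s4 --y--> s1
s1 --y--> s4
s4 --x--> s3
s3 --y--> s4
s4 --y--> s1
s1 --y--> s4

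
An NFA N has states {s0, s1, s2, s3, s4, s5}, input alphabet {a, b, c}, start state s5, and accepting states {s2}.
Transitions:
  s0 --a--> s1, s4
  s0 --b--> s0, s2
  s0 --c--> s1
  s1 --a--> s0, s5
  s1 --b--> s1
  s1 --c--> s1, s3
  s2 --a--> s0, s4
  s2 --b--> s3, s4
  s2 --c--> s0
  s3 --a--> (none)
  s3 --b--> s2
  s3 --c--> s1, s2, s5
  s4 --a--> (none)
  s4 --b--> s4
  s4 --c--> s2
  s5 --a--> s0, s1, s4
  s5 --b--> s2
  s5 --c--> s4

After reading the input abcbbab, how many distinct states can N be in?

Start: {s5}
read a: {s0, s1, s4}
read b: {s0, s1, s2, s4}
read c: {s0, s1, s2, s3}
read b: {s0, s1, s2, s3, s4}
read b: {s0, s1, s2, s3, s4}
read a: {s0, s1, s4, s5}
read b: {s0, s1, s2, s4}
Final reachable set {s0, s1, s2, s4} has 4 states.

4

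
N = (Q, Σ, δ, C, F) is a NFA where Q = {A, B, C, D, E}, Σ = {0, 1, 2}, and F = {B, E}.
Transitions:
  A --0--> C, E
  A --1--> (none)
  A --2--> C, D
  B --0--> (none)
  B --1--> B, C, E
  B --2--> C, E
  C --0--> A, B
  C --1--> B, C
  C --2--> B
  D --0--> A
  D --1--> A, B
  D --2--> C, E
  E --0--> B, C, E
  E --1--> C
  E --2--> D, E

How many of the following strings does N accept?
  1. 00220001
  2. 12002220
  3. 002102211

3

00220001: accepted
12002220: accepted
002102211: accepted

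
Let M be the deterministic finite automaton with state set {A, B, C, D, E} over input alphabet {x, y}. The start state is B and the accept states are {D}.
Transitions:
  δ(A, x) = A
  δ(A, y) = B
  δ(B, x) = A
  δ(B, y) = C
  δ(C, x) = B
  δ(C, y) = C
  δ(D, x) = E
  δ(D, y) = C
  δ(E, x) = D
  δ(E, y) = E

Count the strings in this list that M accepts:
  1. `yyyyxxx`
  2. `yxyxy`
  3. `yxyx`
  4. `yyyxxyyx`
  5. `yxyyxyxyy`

0

`yyyyxxx`: rejected
`yxyxy`: rejected
`yxyx`: rejected
`yyyxxyyx`: rejected
`yxyyxyxyy`: rejected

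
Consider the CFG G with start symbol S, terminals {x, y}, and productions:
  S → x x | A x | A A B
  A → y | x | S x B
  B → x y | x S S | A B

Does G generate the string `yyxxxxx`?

yes

S ⇒ AAB ⇒ yAB ⇒ yyB ⇒ yyxSS ⇒ yyxxxS ⇒ yyxxxxx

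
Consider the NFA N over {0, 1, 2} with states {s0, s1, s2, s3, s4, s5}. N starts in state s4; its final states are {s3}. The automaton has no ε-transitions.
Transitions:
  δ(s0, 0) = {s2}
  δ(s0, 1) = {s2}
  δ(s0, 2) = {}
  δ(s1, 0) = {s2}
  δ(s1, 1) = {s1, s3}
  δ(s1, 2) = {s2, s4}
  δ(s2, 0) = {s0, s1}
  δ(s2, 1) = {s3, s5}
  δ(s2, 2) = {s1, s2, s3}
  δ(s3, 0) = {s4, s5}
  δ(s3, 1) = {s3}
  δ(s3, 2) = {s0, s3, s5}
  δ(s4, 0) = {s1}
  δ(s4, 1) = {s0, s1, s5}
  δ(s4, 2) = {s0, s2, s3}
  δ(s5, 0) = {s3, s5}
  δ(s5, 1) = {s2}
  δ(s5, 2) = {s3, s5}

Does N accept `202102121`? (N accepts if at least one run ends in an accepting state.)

Start: {s4}
read 2: {s0, s2, s3}
read 0: {s0, s1, s2, s4, s5}
read 2: {s0, s1, s2, s3, s4, s5}
read 1: {s0, s1, s2, s3, s5}
read 0: {s0, s1, s2, s3, s4, s5}
read 2: {s0, s1, s2, s3, s4, s5}
read 1: {s0, s1, s2, s3, s5}
read 2: {s0, s1, s2, s3, s4, s5}
read 1: {s0, s1, s2, s3, s5}
Reachable ∩ accepting = {s3} — nonempty.

accepted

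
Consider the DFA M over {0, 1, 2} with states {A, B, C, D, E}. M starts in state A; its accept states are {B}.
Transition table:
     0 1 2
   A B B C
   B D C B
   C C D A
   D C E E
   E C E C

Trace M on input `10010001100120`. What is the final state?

A --1--> B
B --0--> D
D --0--> C
C --1--> D
D --0--> C
C --0--> C
C --0--> C
C --1--> D
D --1--> E
E --0--> C
C --0--> C
C --1--> D
D --2--> E
E --0--> C

C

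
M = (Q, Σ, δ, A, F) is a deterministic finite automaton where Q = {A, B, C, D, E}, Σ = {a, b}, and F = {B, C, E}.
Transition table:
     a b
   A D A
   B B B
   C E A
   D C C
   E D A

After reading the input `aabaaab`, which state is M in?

A --a--> D
D --a--> C
C --b--> A
A --a--> D
D --a--> C
C --a--> E
E --b--> A

A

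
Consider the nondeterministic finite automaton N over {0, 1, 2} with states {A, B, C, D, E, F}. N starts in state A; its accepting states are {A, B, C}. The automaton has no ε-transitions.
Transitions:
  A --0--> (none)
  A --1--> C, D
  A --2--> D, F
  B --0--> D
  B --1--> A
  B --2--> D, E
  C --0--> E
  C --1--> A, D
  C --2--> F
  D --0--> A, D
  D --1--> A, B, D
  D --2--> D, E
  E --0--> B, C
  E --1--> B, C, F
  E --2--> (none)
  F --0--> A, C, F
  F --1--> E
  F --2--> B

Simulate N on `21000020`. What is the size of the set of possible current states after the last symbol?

Start: {A}
read 2: {D, F}
read 1: {A, B, D, E}
read 0: {A, B, C, D}
read 0: {A, D, E}
read 0: {A, B, C, D}
read 0: {A, D, E}
read 2: {D, E, F}
read 0: {A, B, C, D, F}
Final reachable set {A, B, C, D, F} has 5 states.

5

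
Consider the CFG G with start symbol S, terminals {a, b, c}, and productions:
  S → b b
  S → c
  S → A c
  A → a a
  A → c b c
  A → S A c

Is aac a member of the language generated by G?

S ⇒ Ac ⇒ aac

yes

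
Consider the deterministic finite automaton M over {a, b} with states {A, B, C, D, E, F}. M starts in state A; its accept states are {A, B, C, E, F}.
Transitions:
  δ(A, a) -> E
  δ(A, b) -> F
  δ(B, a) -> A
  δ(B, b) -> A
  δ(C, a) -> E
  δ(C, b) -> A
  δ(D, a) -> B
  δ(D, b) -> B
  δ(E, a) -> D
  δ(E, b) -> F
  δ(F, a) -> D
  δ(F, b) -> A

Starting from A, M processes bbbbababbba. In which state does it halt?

D

A --b--> F
F --b--> A
A --b--> F
F --b--> A
A --a--> E
E --b--> F
F --a--> D
D --b--> B
B --b--> A
A --b--> F
F --a--> D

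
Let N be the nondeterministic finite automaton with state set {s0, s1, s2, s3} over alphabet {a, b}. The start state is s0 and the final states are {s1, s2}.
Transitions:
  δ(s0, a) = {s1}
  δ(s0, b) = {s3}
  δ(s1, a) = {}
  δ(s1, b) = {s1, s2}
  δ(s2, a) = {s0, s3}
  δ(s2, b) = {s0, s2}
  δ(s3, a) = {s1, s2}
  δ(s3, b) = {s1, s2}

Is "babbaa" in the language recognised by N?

Start: {s0}
read b: {s3}
read a: {s1, s2}
read b: {s0, s1, s2}
read b: {s0, s1, s2, s3}
read a: {s0, s1, s2, s3}
read a: {s0, s1, s2, s3}
Reachable ∩ accepting = {s1, s2} — nonempty.

accepted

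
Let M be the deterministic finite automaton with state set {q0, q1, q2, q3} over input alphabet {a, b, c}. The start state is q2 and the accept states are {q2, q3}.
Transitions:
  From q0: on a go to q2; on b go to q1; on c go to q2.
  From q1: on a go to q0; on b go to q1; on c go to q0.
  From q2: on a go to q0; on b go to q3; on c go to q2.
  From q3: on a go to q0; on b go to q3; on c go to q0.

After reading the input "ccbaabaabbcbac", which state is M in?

q2 --c--> q2
q2 --c--> q2
q2 --b--> q3
q3 --a--> q0
q0 --a--> q2
q2 --b--> q3
q3 --a--> q0
q0 --a--> q2
q2 --b--> q3
q3 --b--> q3
q3 --c--> q0
q0 --b--> q1
q1 --a--> q0
q0 --c--> q2

q2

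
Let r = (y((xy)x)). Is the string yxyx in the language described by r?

Split as y·xyx: y matches y and ((xy)x) matches xyx.

yes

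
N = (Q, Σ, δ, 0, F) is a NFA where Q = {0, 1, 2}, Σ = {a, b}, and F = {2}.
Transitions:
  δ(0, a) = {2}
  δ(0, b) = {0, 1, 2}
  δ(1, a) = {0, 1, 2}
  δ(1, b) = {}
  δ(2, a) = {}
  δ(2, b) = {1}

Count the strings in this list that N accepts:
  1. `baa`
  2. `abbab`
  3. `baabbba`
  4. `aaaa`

`baa`: accepted
`abbab`: rejected
`baabbba`: accepted
`aaaa`: rejected

2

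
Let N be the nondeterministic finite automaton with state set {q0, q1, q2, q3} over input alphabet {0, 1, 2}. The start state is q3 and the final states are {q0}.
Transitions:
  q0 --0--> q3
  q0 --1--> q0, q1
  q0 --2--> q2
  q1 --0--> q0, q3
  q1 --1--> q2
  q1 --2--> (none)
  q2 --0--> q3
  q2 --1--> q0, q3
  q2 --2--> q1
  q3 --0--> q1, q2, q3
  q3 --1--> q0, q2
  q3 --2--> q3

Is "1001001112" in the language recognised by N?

rejected

Start: {q3}
read 1: {q0, q2}
read 0: {q3}
read 0: {q1, q2, q3}
read 1: {q0, q2, q3}
read 0: {q1, q2, q3}
read 0: {q0, q1, q2, q3}
read 1: {q0, q1, q2, q3}
read 1: {q0, q1, q2, q3}
read 1: {q0, q1, q2, q3}
read 2: {q1, q2, q3}
Reachable ∩ accepting = {} — empty.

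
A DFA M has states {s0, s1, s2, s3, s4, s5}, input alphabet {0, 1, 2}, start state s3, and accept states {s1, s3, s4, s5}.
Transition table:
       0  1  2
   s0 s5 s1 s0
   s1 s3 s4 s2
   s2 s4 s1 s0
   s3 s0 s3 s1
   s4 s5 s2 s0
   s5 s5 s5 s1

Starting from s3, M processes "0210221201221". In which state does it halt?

s1

s3 --0--> s0
s0 --2--> s0
s0 --1--> s1
s1 --0--> s3
s3 --2--> s1
s1 --2--> s2
s2 --1--> s1
s1 --2--> s2
s2 --0--> s4
s4 --1--> s2
s2 --2--> s0
s0 --2--> s0
s0 --1--> s1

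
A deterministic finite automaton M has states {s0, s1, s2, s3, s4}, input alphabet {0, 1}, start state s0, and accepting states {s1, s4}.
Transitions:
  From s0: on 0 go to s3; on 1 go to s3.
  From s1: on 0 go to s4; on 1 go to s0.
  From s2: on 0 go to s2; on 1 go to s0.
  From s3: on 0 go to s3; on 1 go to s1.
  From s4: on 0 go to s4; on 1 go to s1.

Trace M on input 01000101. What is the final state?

s0 --0--> s3
s3 --1--> s1
s1 --0--> s4
s4 --0--> s4
s4 --0--> s4
s4 --1--> s1
s1 --0--> s4
s4 --1--> s1

s1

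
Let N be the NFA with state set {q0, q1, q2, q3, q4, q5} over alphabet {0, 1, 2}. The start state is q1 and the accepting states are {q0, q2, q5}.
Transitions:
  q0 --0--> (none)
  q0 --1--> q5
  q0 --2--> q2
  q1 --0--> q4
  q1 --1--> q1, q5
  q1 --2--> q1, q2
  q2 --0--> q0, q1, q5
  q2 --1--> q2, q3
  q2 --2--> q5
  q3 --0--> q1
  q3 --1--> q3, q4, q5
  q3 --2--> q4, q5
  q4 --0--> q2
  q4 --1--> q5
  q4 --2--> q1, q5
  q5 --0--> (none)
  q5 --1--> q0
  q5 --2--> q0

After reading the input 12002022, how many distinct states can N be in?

Start: {q1}
read 1: {q1, q5}
read 2: {q0, q1, q2}
read 0: {q0, q1, q4, q5}
read 0: {q2, q4}
read 2: {q1, q5}
read 0: {q4}
read 2: {q1, q5}
read 2: {q0, q1, q2}
Final reachable set {q0, q1, q2} has 3 states.

3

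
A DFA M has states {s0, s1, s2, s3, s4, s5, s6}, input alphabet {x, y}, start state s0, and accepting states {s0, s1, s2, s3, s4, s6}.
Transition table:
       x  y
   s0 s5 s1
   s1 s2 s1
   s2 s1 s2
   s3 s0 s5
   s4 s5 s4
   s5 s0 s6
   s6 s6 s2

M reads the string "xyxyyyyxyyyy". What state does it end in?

s1

s0 --x--> s5
s5 --y--> s6
s6 --x--> s6
s6 --y--> s2
s2 --y--> s2
s2 --y--> s2
s2 --y--> s2
s2 --x--> s1
s1 --y--> s1
s1 --y--> s1
s1 --y--> s1
s1 --y--> s1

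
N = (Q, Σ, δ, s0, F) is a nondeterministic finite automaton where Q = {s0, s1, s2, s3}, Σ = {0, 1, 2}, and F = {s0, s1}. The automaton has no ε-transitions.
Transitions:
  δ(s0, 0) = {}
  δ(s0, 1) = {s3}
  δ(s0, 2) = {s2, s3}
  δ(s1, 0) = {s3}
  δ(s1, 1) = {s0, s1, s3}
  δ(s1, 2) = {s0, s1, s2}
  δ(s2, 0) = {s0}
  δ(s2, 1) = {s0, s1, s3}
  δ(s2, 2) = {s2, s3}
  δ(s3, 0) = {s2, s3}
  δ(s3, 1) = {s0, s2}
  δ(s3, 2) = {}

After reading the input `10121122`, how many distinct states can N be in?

4

Start: {s0}
read 1: {s3}
read 0: {s2, s3}
read 1: {s0, s1, s2, s3}
read 2: {s0, s1, s2, s3}
read 1: {s0, s1, s2, s3}
read 1: {s0, s1, s2, s3}
read 2: {s0, s1, s2, s3}
read 2: {s0, s1, s2, s3}
Final reachable set {s0, s1, s2, s3} has 4 states.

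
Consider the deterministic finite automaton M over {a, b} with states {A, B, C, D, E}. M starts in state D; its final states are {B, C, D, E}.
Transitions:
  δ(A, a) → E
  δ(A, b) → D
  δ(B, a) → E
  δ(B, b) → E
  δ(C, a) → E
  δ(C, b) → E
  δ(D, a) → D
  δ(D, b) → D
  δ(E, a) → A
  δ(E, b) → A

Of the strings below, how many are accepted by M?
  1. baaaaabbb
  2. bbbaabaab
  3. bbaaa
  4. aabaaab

baaaaabbb: accepted
bbbaabaab: accepted
bbaaa: accepted
aabaaab: accepted

4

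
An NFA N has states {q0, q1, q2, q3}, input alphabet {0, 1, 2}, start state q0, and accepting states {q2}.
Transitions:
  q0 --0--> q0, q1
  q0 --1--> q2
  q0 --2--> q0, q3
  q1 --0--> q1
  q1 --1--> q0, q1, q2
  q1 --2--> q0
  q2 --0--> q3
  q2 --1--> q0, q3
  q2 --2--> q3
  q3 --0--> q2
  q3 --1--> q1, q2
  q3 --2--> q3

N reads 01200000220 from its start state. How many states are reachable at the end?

3

Start: {q0}
read 0: {q0, q1}
read 1: {q0, q1, q2}
read 2: {q0, q3}
read 0: {q0, q1, q2}
read 0: {q0, q1, q3}
read 0: {q0, q1, q2}
read 0: {q0, q1, q3}
read 0: {q0, q1, q2}
read 2: {q0, q3}
read 2: {q0, q3}
read 0: {q0, q1, q2}
Final reachable set {q0, q1, q2} has 3 states.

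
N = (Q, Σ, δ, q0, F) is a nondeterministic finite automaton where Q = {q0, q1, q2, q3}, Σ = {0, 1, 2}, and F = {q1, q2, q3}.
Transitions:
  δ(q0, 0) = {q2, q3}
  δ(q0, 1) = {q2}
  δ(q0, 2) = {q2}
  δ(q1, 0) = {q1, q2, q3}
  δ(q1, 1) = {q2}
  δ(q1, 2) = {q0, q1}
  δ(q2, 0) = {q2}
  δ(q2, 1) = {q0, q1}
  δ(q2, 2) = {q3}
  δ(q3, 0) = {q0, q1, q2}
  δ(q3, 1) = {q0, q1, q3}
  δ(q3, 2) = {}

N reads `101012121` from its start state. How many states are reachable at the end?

4

Start: {q0}
read 1: {q2}
read 0: {q2}
read 1: {q0, q1}
read 0: {q1, q2, q3}
read 1: {q0, q1, q2, q3}
read 2: {q0, q1, q2, q3}
read 1: {q0, q1, q2, q3}
read 2: {q0, q1, q2, q3}
read 1: {q0, q1, q2, q3}
Final reachable set {q0, q1, q2, q3} has 4 states.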